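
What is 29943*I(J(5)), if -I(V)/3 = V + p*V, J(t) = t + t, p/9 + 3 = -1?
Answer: 31440150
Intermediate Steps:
p = -36 (p = -27 + 9*(-1) = -27 - 9 = -36)
J(t) = 2*t
I(V) = 105*V (I(V) = -3*(V - 36*V) = -(-105)*V = 105*V)
29943*I(J(5)) = 29943*(105*(2*5)) = 29943*(105*10) = 29943*1050 = 31440150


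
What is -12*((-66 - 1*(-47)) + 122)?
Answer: -1236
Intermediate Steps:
-12*((-66 - 1*(-47)) + 122) = -12*((-66 + 47) + 122) = -12*(-19 + 122) = -12*103 = -1236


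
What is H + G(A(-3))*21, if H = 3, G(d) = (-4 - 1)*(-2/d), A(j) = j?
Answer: -67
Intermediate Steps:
G(d) = 10/d (G(d) = -(-10)/d = 10/d)
H + G(A(-3))*21 = 3 + (10/(-3))*21 = 3 + (10*(-⅓))*21 = 3 - 10/3*21 = 3 - 70 = -67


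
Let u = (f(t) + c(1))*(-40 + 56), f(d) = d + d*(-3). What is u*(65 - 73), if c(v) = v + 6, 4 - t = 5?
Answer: -1152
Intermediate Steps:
t = -1 (t = 4 - 1*5 = 4 - 5 = -1)
f(d) = -2*d (f(d) = d - 3*d = -2*d)
c(v) = 6 + v
u = 144 (u = (-2*(-1) + (6 + 1))*(-40 + 56) = (2 + 7)*16 = 9*16 = 144)
u*(65 - 73) = 144*(65 - 73) = 144*(-8) = -1152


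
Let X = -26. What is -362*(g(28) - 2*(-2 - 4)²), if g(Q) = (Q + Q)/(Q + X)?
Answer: 15928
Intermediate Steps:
g(Q) = 2*Q/(-26 + Q) (g(Q) = (Q + Q)/(Q - 26) = (2*Q)/(-26 + Q) = 2*Q/(-26 + Q))
-362*(g(28) - 2*(-2 - 4)²) = -362*(2*28/(-26 + 28) - 2*(-2 - 4)²) = -362*(2*28/2 - 2*(-6)²) = -362*(2*28*(½) - 2*36) = -362*(28 - 72) = -362*(-44) = 15928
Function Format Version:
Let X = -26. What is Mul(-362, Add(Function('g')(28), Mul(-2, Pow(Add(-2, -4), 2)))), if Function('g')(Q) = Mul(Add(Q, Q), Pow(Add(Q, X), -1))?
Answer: 15928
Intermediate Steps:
Function('g')(Q) = Mul(2, Q, Pow(Add(-26, Q), -1)) (Function('g')(Q) = Mul(Add(Q, Q), Pow(Add(Q, -26), -1)) = Mul(Mul(2, Q), Pow(Add(-26, Q), -1)) = Mul(2, Q, Pow(Add(-26, Q), -1)))
Mul(-362, Add(Function('g')(28), Mul(-2, Pow(Add(-2, -4), 2)))) = Mul(-362, Add(Mul(2, 28, Pow(Add(-26, 28), -1)), Mul(-2, Pow(Add(-2, -4), 2)))) = Mul(-362, Add(Mul(2, 28, Pow(2, -1)), Mul(-2, Pow(-6, 2)))) = Mul(-362, Add(Mul(2, 28, Rational(1, 2)), Mul(-2, 36))) = Mul(-362, Add(28, -72)) = Mul(-362, -44) = 15928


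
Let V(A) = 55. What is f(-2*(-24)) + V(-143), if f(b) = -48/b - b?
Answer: 6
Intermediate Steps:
f(b) = -b - 48/b
f(-2*(-24)) + V(-143) = (-(-2)*(-24) - 48/((-2*(-24)))) + 55 = (-1*48 - 48/48) + 55 = (-48 - 48*1/48) + 55 = (-48 - 1) + 55 = -49 + 55 = 6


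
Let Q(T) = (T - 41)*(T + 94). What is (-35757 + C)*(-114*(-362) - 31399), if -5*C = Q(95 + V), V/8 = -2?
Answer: -1829307971/5 ≈ -3.6586e+8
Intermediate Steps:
V = -16 (V = 8*(-2) = -16)
Q(T) = (-41 + T)*(94 + T)
C = -6574/5 (C = -(-3854 + (95 - 16)**2 + 53*(95 - 16))/5 = -(-3854 + 79**2 + 53*79)/5 = -(-3854 + 6241 + 4187)/5 = -1/5*6574 = -6574/5 ≈ -1314.8)
(-35757 + C)*(-114*(-362) - 31399) = (-35757 - 6574/5)*(-114*(-362) - 31399) = -185359*(41268 - 31399)/5 = -185359/5*9869 = -1829307971/5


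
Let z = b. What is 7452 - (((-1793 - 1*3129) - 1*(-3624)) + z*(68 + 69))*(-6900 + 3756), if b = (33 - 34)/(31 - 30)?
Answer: -4504188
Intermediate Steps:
b = -1 (b = -1/1 = -1*1 = -1)
z = -1
7452 - (((-1793 - 1*3129) - 1*(-3624)) + z*(68 + 69))*(-6900 + 3756) = 7452 - (((-1793 - 1*3129) - 1*(-3624)) - (68 + 69))*(-6900 + 3756) = 7452 - (((-1793 - 3129) + 3624) - 1*137)*(-3144) = 7452 - ((-4922 + 3624) - 137)*(-3144) = 7452 - (-1298 - 137)*(-3144) = 7452 - (-1435)*(-3144) = 7452 - 1*4511640 = 7452 - 4511640 = -4504188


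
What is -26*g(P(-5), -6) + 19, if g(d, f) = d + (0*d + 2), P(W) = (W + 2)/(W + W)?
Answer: -204/5 ≈ -40.800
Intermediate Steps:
P(W) = (2 + W)/(2*W) (P(W) = (2 + W)/((2*W)) = (2 + W)*(1/(2*W)) = (2 + W)/(2*W))
g(d, f) = 2 + d (g(d, f) = d + (0 + 2) = d + 2 = 2 + d)
-26*g(P(-5), -6) + 19 = -26*(2 + (½)*(2 - 5)/(-5)) + 19 = -26*(2 + (½)*(-⅕)*(-3)) + 19 = -26*(2 + 3/10) + 19 = -26*23/10 + 19 = -299/5 + 19 = -204/5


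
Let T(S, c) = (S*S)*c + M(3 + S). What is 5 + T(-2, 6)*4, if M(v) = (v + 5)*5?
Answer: 221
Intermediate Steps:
M(v) = 25 + 5*v (M(v) = (5 + v)*5 = 25 + 5*v)
T(S, c) = 40 + 5*S + c*S² (T(S, c) = (S*S)*c + (25 + 5*(3 + S)) = S²*c + (25 + (15 + 5*S)) = c*S² + (40 + 5*S) = 40 + 5*S + c*S²)
5 + T(-2, 6)*4 = 5 + (40 + 5*(-2) + 6*(-2)²)*4 = 5 + (40 - 10 + 6*4)*4 = 5 + (40 - 10 + 24)*4 = 5 + 54*4 = 5 + 216 = 221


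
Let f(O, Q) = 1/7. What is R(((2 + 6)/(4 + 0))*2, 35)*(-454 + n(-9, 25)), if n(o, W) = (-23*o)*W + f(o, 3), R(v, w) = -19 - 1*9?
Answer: -132192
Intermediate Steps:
R(v, w) = -28 (R(v, w) = -19 - 9 = -28)
f(O, Q) = ⅐
n(o, W) = ⅐ - 23*W*o (n(o, W) = (-23*o)*W + ⅐ = -23*W*o + ⅐ = ⅐ - 23*W*o)
R(((2 + 6)/(4 + 0))*2, 35)*(-454 + n(-9, 25)) = -28*(-454 + (⅐ - 23*25*(-9))) = -28*(-454 + (⅐ + 5175)) = -28*(-454 + 36226/7) = -28*33048/7 = -132192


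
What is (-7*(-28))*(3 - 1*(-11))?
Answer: 2744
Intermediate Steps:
(-7*(-28))*(3 - 1*(-11)) = 196*(3 + 11) = 196*14 = 2744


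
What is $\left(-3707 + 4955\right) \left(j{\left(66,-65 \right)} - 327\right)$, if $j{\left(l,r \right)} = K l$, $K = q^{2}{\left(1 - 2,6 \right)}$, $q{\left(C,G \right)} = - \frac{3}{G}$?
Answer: $-387504$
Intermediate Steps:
$K = \frac{1}{4}$ ($K = \left(- \frac{3}{6}\right)^{2} = \left(\left(-3\right) \frac{1}{6}\right)^{2} = \left(- \frac{1}{2}\right)^{2} = \frac{1}{4} \approx 0.25$)
$j{\left(l,r \right)} = \frac{l}{4}$
$\left(-3707 + 4955\right) \left(j{\left(66,-65 \right)} - 327\right) = \left(-3707 + 4955\right) \left(\frac{1}{4} \cdot 66 - 327\right) = 1248 \left(\frac{33}{2} - 327\right) = 1248 \left(- \frac{621}{2}\right) = -387504$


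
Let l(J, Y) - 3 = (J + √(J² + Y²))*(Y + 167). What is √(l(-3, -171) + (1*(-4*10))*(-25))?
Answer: √(1015 - 60*√130) ≈ 18.191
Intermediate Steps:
l(J, Y) = 3 + (167 + Y)*(J + √(J² + Y²)) (l(J, Y) = 3 + (J + √(J² + Y²))*(Y + 167) = 3 + (J + √(J² + Y²))*(167 + Y) = 3 + (167 + Y)*(J + √(J² + Y²)))
√(l(-3, -171) + (1*(-4*10))*(-25)) = √((3 + 167*(-3) + 167*√((-3)² + (-171)²) - 3*(-171) - 171*√((-3)² + (-171)²)) + (1*(-4*10))*(-25)) = √((3 - 501 + 167*√(9 + 29241) + 513 - 171*√(9 + 29241)) + (1*(-40))*(-25)) = √((3 - 501 + 167*√29250 + 513 - 2565*√130) - 40*(-25)) = √((3 - 501 + 167*(15*√130) + 513 - 2565*√130) + 1000) = √((3 - 501 + 2505*√130 + 513 - 2565*√130) + 1000) = √((15 - 60*√130) + 1000) = √(1015 - 60*√130)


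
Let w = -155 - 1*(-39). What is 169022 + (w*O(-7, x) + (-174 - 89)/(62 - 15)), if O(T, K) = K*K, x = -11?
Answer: 7284079/47 ≈ 1.5498e+5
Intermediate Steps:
O(T, K) = K**2
w = -116 (w = -155 + 39 = -116)
169022 + (w*O(-7, x) + (-174 - 89)/(62 - 15)) = 169022 + (-116*(-11)**2 + (-174 - 89)/(62 - 15)) = 169022 + (-116*121 - 263/47) = 169022 + (-14036 - 263*1/47) = 169022 + (-14036 - 263/47) = 169022 - 659955/47 = 7284079/47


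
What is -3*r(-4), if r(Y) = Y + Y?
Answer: 24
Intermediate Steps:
r(Y) = 2*Y
-3*r(-4) = -6*(-4) = -3*(-8) = 24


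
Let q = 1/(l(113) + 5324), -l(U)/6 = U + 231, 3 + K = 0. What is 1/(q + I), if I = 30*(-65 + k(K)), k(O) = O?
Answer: -3260/6650399 ≈ -0.00049020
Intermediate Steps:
K = -3 (K = -3 + 0 = -3)
l(U) = -1386 - 6*U (l(U) = -6*(U + 231) = -6*(231 + U) = -1386 - 6*U)
q = 1/3260 (q = 1/((-1386 - 6*113) + 5324) = 1/((-1386 - 678) + 5324) = 1/(-2064 + 5324) = 1/3260 ≈ 0.00030675)
I = -2040 (I = 30*(-65 - 3) = 30*(-68) = -2040)
1/(q + I) = 1/(1/3260 - 2040) = 1/(-6650399/3260) = -3260/6650399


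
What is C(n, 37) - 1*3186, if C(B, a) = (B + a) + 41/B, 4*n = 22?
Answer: -68993/22 ≈ -3136.0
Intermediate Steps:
n = 11/2 (n = (¼)*22 = 11/2 ≈ 5.5000)
C(B, a) = B + a + 41/B
C(n, 37) - 1*3186 = (11/2 + 37 + 41/(11/2)) - 1*3186 = (11/2 + 37 + 41*(2/11)) - 3186 = (11/2 + 37 + 82/11) - 3186 = 1099/22 - 3186 = -68993/22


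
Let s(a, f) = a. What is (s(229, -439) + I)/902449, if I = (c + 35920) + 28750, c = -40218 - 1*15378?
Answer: 9303/902449 ≈ 0.010309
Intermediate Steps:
c = -55596 (c = -40218 - 15378 = -55596)
I = 9074 (I = (-55596 + 35920) + 28750 = -19676 + 28750 = 9074)
(s(229, -439) + I)/902449 = (229 + 9074)/902449 = 9303*(1/902449) = 9303/902449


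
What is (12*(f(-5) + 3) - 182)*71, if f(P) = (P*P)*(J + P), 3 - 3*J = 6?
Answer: -138166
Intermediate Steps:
J = -1 (J = 1 - ⅓*6 = 1 - 2 = -1)
f(P) = P²*(-1 + P) (f(P) = (P*P)*(-1 + P) = P²*(-1 + P))
(12*(f(-5) + 3) - 182)*71 = (12*((-5)²*(-1 - 5) + 3) - 182)*71 = (12*(25*(-6) + 3) - 182)*71 = (12*(-150 + 3) - 182)*71 = (12*(-147) - 182)*71 = (-1764 - 182)*71 = -1946*71 = -138166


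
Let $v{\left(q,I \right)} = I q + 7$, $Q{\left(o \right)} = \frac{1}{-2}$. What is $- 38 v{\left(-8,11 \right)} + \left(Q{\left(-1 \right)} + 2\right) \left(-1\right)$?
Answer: $\frac{6153}{2} \approx 3076.5$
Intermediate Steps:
$Q{\left(o \right)} = - \frac{1}{2}$
$v{\left(q,I \right)} = 7 + I q$
$- 38 v{\left(-8,11 \right)} + \left(Q{\left(-1 \right)} + 2\right) \left(-1\right) = - 38 \left(7 + 11 \left(-8\right)\right) + \left(- \frac{1}{2} + 2\right) \left(-1\right) = - 38 \left(7 - 88\right) + \frac{3}{2} \left(-1\right) = \left(-38\right) \left(-81\right) - \frac{3}{2} = 3078 - \frac{3}{2} = \frac{6153}{2}$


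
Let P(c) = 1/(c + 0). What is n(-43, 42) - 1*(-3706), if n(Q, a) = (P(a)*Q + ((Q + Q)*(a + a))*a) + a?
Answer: -12585763/42 ≈ -2.9966e+5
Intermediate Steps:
P(c) = 1/c
n(Q, a) = a + Q/a + 4*Q*a**2 (n(Q, a) = (Q/a + ((Q + Q)*(a + a))*a) + a = (Q/a + ((2*Q)*(2*a))*a) + a = (Q/a + (4*Q*a)*a) + a = (Q/a + 4*Q*a**2) + a = a + Q/a + 4*Q*a**2)
n(-43, 42) - 1*(-3706) = (42 - 43/42 + 4*(-43)*42**2) - 1*(-3706) = (42 - 43*1/42 + 4*(-43)*1764) + 3706 = (42 - 43/42 - 303408) + 3706 = -12741415/42 + 3706 = -12585763/42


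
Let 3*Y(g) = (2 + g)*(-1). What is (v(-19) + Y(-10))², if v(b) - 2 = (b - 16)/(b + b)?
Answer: 405769/12996 ≈ 31.223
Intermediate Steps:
Y(g) = -⅔ - g/3 (Y(g) = ((2 + g)*(-1))/3 = (-2 - g)/3 = -⅔ - g/3)
v(b) = 2 + (-16 + b)/(2*b) (v(b) = 2 + (b - 16)/(b + b) = 2 + (-16 + b)/((2*b)) = 2 + (-16 + b)*(1/(2*b)) = 2 + (-16 + b)/(2*b))
(v(-19) + Y(-10))² = ((5/2 - 8/(-19)) + (-⅔ - ⅓*(-10)))² = ((5/2 - 8*(-1/19)) + (-⅔ + 10/3))² = ((5/2 + 8/19) + 8/3)² = (111/38 + 8/3)² = (637/114)² = 405769/12996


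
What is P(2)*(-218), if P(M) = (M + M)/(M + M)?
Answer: -218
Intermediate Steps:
P(M) = 1 (P(M) = (2*M)/((2*M)) = (2*M)*(1/(2*M)) = 1)
P(2)*(-218) = 1*(-218) = -218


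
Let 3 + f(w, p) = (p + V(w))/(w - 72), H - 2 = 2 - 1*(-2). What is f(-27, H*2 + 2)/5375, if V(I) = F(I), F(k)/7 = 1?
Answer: -106/177375 ≈ -0.00059760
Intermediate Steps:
F(k) = 7 (F(k) = 7*1 = 7)
V(I) = 7
H = 6 (H = 2 + (2 - 1*(-2)) = 2 + (2 + 2) = 2 + 4 = 6)
f(w, p) = -3 + (7 + p)/(-72 + w) (f(w, p) = -3 + (p + 7)/(w - 72) = -3 + (7 + p)/(-72 + w))
f(-27, H*2 + 2)/5375 = ((223 + (6*2 + 2) - 3*(-27))/(-72 - 27))/5375 = ((223 + (12 + 2) + 81)/(-99))*(1/5375) = -(223 + 14 + 81)/99*(1/5375) = -1/99*318*(1/5375) = -106/33*1/5375 = -106/177375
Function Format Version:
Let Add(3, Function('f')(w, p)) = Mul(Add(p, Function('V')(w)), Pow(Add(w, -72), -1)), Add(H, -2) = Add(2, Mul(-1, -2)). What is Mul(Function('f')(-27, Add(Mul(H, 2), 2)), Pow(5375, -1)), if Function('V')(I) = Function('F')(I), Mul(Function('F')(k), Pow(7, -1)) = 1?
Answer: Rational(-106, 177375) ≈ -0.00059760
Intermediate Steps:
Function('F')(k) = 7 (Function('F')(k) = Mul(7, 1) = 7)
Function('V')(I) = 7
H = 6 (H = Add(2, Add(2, Mul(-1, -2))) = Add(2, Add(2, 2)) = Add(2, 4) = 6)
Function('f')(w, p) = Add(-3, Mul(Pow(Add(-72, w), -1), Add(7, p))) (Function('f')(w, p) = Add(-3, Mul(Add(p, 7), Pow(Add(w, -72), -1))) = Add(-3, Mul(Add(7, p), Pow(Add(-72, w), -1))) = Add(-3, Mul(Pow(Add(-72, w), -1), Add(7, p))))
Mul(Function('f')(-27, Add(Mul(H, 2), 2)), Pow(5375, -1)) = Mul(Mul(Pow(Add(-72, -27), -1), Add(223, Add(Mul(6, 2), 2), Mul(-3, -27))), Pow(5375, -1)) = Mul(Mul(Pow(-99, -1), Add(223, Add(12, 2), 81)), Rational(1, 5375)) = Mul(Mul(Rational(-1, 99), Add(223, 14, 81)), Rational(1, 5375)) = Mul(Mul(Rational(-1, 99), 318), Rational(1, 5375)) = Mul(Rational(-106, 33), Rational(1, 5375)) = Rational(-106, 177375)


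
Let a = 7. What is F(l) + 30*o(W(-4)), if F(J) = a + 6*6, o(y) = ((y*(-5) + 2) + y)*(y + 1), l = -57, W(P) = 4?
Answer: -2057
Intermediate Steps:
o(y) = (1 + y)*(2 - 4*y) (o(y) = ((-5*y + 2) + y)*(1 + y) = ((2 - 5*y) + y)*(1 + y) = (2 - 4*y)*(1 + y) = (1 + y)*(2 - 4*y))
F(J) = 43 (F(J) = 7 + 6*6 = 7 + 36 = 43)
F(l) + 30*o(W(-4)) = 43 + 30*(2 - 4*4**2 - 2*4) = 43 + 30*(2 - 4*16 - 8) = 43 + 30*(2 - 64 - 8) = 43 + 30*(-70) = 43 - 2100 = -2057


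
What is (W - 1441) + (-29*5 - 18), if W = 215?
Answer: -1389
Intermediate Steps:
(W - 1441) + (-29*5 - 18) = (215 - 1441) + (-29*5 - 18) = -1226 + (-145 - 18) = -1226 - 163 = -1389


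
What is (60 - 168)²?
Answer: 11664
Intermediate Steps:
(60 - 168)² = (-108)² = 11664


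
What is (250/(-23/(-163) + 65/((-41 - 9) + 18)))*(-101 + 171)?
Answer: -91280000/9859 ≈ -9258.5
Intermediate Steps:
(250/(-23/(-163) + 65/((-41 - 9) + 18)))*(-101 + 171) = (250/(-23*(-1/163) + 65/(-50 + 18)))*70 = (250/(23/163 + 65/(-32)))*70 = (250/(23/163 + 65*(-1/32)))*70 = (250/(23/163 - 65/32))*70 = (250/(-9859/5216))*70 = (250*(-5216/9859))*70 = -1304000/9859*70 = -91280000/9859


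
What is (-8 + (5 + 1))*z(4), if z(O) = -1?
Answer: 2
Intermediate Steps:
(-8 + (5 + 1))*z(4) = (-8 + (5 + 1))*(-1) = (-8 + 6)*(-1) = -2*(-1) = 2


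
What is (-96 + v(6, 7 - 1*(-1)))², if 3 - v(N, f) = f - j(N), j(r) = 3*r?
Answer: 6889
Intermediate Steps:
v(N, f) = 3 - f + 3*N (v(N, f) = 3 - (f - 3*N) = 3 + (-f + 3*N) = 3 - f + 3*N)
(-96 + v(6, 7 - 1*(-1)))² = (-96 + (3 - (7 - 1*(-1)) + 3*6))² = (-96 + (3 - (7 + 1) + 18))² = (-96 + (3 - 1*8 + 18))² = (-96 + (3 - 8 + 18))² = (-96 + 13)² = (-83)² = 6889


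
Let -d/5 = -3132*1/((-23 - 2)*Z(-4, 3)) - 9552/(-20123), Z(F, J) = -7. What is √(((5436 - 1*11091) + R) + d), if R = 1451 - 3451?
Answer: I*√3754016882703395/704305 ≈ 86.994*I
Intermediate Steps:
R = -2000
d = 61353636/704305 (d = -5*(-3132*(-1/(7*(-23 - 2))) - 9552/(-20123)) = -5*(-3132/((-25*(-7))) - 9552*(-1/20123)) = -5*(-3132/175 + 9552/20123) = -5*(-61353636/3521525) = 61353636/704305 ≈ 87.112)
√(((5436 - 1*11091) + R) + d) = √(((5436 - 1*11091) - 2000) + 61353636/704305) = √(((5436 - 11091) - 2000) + 61353636/704305) = √((-5655 - 2000) + 61353636/704305) = √(-7655 + 61353636/704305) = √(-5330101139/704305) = I*√3754016882703395/704305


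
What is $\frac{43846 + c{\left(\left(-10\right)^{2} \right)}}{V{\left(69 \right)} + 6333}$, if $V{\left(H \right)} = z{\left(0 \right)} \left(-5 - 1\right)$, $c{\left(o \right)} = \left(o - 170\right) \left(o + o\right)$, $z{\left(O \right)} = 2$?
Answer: $\frac{29846}{6321} \approx 4.7217$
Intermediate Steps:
$c{\left(o \right)} = 2 o \left(-170 + o\right)$ ($c{\left(o \right)} = \left(-170 + o\right) 2 o = 2 o \left(-170 + o\right)$)
$V{\left(H \right)} = -12$ ($V{\left(H \right)} = 2 \left(-5 - 1\right) = 2 \left(-6\right) = -12$)
$\frac{43846 + c{\left(\left(-10\right)^{2} \right)}}{V{\left(69 \right)} + 6333} = \frac{43846 + 2 \left(-10\right)^{2} \left(-170 + \left(-10\right)^{2}\right)}{-12 + 6333} = \frac{43846 + 2 \cdot 100 \left(-170 + 100\right)}{6321} = \left(43846 + 2 \cdot 100 \left(-70\right)\right) \frac{1}{6321} = \left(43846 - 14000\right) \frac{1}{6321} = 29846 \cdot \frac{1}{6321} = \frac{29846}{6321}$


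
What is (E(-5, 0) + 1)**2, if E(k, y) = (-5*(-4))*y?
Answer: 1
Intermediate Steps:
E(k, y) = 20*y
(E(-5, 0) + 1)**2 = (20*0 + 1)**2 = (0 + 1)**2 = 1**2 = 1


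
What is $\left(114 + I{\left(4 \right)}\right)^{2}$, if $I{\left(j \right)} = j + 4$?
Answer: $14884$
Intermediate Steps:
$I{\left(j \right)} = 4 + j$
$\left(114 + I{\left(4 \right)}\right)^{2} = \left(114 + \left(4 + 4\right)\right)^{2} = \left(114 + 8\right)^{2} = 122^{2} = 14884$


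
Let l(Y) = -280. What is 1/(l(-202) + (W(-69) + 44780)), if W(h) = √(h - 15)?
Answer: 11125/495062521 - I*√21/990125042 ≈ 2.2472e-5 - 4.6283e-9*I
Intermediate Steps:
W(h) = √(-15 + h)
1/(l(-202) + (W(-69) + 44780)) = 1/(-280 + (√(-15 - 69) + 44780)) = 1/(-280 + (√(-84) + 44780)) = 1/(-280 + (2*I*√21 + 44780)) = 1/(-280 + (44780 + 2*I*√21)) = 1/(44500 + 2*I*√21)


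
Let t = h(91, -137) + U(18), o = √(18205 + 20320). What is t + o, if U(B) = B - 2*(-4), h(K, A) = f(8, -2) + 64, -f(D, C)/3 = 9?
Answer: 63 + 5*√1541 ≈ 259.28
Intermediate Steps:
f(D, C) = -27 (f(D, C) = -3*9 = -27)
o = 5*√1541 (o = √38525 = 5*√1541 ≈ 196.28)
h(K, A) = 37 (h(K, A) = -27 + 64 = 37)
U(B) = 8 + B (U(B) = B + 8 = 8 + B)
t = 63 (t = 37 + (8 + 18) = 37 + 26 = 63)
t + o = 63 + 5*√1541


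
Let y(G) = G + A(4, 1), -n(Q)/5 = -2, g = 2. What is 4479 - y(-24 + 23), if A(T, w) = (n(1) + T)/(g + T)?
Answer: 13433/3 ≈ 4477.7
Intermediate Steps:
n(Q) = 10 (n(Q) = -5*(-2) = 10)
A(T, w) = (10 + T)/(2 + T)
y(G) = 7/3 + G (y(G) = G + (10 + 4)/(2 + 4) = G + 14/6 = G + (⅙)*14 = G + 7/3 = 7/3 + G)
4479 - y(-24 + 23) = 4479 - (7/3 + (-24 + 23)) = 4479 - (7/3 - 1) = 4479 - 1*4/3 = 4479 - 4/3 = 13433/3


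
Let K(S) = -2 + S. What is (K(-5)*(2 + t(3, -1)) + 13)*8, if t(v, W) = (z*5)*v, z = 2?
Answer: -1688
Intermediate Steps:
t(v, W) = 10*v (t(v, W) = (2*5)*v = 10*v)
(K(-5)*(2 + t(3, -1)) + 13)*8 = ((-2 - 5)*(2 + 10*3) + 13)*8 = (-7*(2 + 30) + 13)*8 = (-7*32 + 13)*8 = (-224 + 13)*8 = -211*8 = -1688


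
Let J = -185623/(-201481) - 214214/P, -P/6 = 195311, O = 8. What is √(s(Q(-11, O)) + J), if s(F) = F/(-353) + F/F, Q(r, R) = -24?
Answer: √3772151343175372073206000431/41673191470869 ≈ 1.4738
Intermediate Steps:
s(F) = 1 - F/353 (s(F) = F*(-1/353) + 1 = -F/353 + 1 = 1 - F/353)
P = -1171866 (P = -6*195311 = -1171866)
J = 130342666726/118054366773 (J = -185623/(-201481) - 214214/(-1171866) = -185623*(-1/201481) - 214214*(-1/1171866) = 185623/201481 + 107107/585933 = 130342666726/118054366773 ≈ 1.1041)
√(s(Q(-11, O)) + J) = √((1 - 1/353*(-24)) + 130342666726/118054366773) = √((1 + 24/353) + 130342666726/118054366773) = √(377/353 + 130342666726/118054366773) = √(90517457627699/41673191470869) = √3772151343175372073206000431/41673191470869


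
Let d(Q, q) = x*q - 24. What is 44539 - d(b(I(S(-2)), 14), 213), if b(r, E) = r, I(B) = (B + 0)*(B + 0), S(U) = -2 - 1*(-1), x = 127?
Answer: 17512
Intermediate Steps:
S(U) = -1 (S(U) = -2 + 1 = -1)
I(B) = B² (I(B) = B*B = B²)
d(Q, q) = -24 + 127*q (d(Q, q) = 127*q - 24 = -24 + 127*q)
44539 - d(b(I(S(-2)), 14), 213) = 44539 - (-24 + 127*213) = 44539 - (-24 + 27051) = 44539 - 1*27027 = 44539 - 27027 = 17512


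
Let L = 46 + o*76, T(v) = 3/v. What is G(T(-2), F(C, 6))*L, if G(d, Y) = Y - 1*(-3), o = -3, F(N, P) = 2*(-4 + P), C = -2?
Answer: -1274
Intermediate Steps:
F(N, P) = -8 + 2*P
G(d, Y) = 3 + Y (G(d, Y) = Y + 3 = 3 + Y)
L = -182 (L = 46 - 3*76 = 46 - 228 = -182)
G(T(-2), F(C, 6))*L = (3 + (-8 + 2*6))*(-182) = (3 + (-8 + 12))*(-182) = (3 + 4)*(-182) = 7*(-182) = -1274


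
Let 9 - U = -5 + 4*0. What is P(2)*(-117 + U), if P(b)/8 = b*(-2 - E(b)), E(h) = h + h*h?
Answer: 13184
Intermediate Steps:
E(h) = h + h²
U = 14 (U = 9 - (-5 + 4*0) = 9 - (-5 + 0) = 9 - 1*(-5) = 9 + 5 = 14)
P(b) = 8*b*(-2 - b*(1 + b)) (P(b) = 8*(b*(-2 - b*(1 + b))) = 8*b*(-2 - b*(1 + b)))
P(2)*(-117 + U) = (-8*2*(2 + 2*(1 + 2)))*(-117 + 14) = -8*2*(2 + 2*3)*(-103) = -8*2*(2 + 6)*(-103) = -8*2*8*(-103) = -128*(-103) = 13184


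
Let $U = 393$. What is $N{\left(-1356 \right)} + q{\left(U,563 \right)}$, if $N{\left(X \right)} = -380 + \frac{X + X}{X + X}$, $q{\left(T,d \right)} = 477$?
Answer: $98$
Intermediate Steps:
$N{\left(X \right)} = -379$ ($N{\left(X \right)} = -380 + \frac{2 X}{2 X} = -380 + 2 X \frac{1}{2 X} = -380 + 1 = -379$)
$N{\left(-1356 \right)} + q{\left(U,563 \right)} = -379 + 477 = 98$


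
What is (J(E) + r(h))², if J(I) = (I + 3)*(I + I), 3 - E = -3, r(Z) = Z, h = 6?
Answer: 12996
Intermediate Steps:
E = 6 (E = 3 - 1*(-3) = 3 + 3 = 6)
J(I) = 2*I*(3 + I) (J(I) = (3 + I)*(2*I) = 2*I*(3 + I))
(J(E) + r(h))² = (2*6*(3 + 6) + 6)² = (2*6*9 + 6)² = (108 + 6)² = 114² = 12996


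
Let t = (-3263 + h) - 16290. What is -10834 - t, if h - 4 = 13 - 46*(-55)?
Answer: 6172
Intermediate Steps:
h = 2547 (h = 4 + (13 - 46*(-55)) = 4 + (13 + 2530) = 4 + 2543 = 2547)
t = -17006 (t = (-3263 + 2547) - 16290 = -716 - 16290 = -17006)
-10834 - t = -10834 - 1*(-17006) = -10834 + 17006 = 6172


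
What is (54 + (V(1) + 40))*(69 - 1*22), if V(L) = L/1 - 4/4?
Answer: 4418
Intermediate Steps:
V(L) = -1 + L (V(L) = L*1 - 4*1/4 = L - 1 = -1 + L)
(54 + (V(1) + 40))*(69 - 1*22) = (54 + ((-1 + 1) + 40))*(69 - 1*22) = (54 + (0 + 40))*(69 - 22) = (54 + 40)*47 = 94*47 = 4418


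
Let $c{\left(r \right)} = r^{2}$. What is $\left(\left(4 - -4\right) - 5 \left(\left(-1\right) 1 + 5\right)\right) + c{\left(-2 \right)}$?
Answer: $-8$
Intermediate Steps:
$\left(\left(4 - -4\right) - 5 \left(\left(-1\right) 1 + 5\right)\right) + c{\left(-2 \right)} = \left(\left(4 - -4\right) - 5 \left(\left(-1\right) 1 + 5\right)\right) + \left(-2\right)^{2} = \left(\left(4 + 4\right) - 5 \left(-1 + 5\right)\right) + 4 = \left(8 - 20\right) + 4 = -12 + 4 = -8$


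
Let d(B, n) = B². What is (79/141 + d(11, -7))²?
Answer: 293779600/19881 ≈ 14777.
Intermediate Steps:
(79/141 + d(11, -7))² = (79/141 + 11²)² = (79*(1/141) + 121)² = (79/141 + 121)² = (17140/141)² = 293779600/19881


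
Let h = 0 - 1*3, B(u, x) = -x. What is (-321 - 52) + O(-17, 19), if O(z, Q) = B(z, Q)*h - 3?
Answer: -319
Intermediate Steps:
h = -3 (h = 0 - 3 = -3)
O(z, Q) = -3 + 3*Q (O(z, Q) = -Q*(-3) - 3 = 3*Q - 3 = -3 + 3*Q)
(-321 - 52) + O(-17, 19) = (-321 - 52) + (-3 + 3*19) = -373 + (-3 + 57) = -373 + 54 = -319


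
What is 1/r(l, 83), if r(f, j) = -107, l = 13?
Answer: -1/107 ≈ -0.0093458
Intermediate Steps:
1/r(l, 83) = 1/(-107) = -1/107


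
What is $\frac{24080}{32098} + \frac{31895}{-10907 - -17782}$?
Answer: $\frac{10811961}{2006125} \approx 5.3895$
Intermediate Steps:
$\frac{24080}{32098} + \frac{31895}{-10907 - -17782} = 24080 \cdot \frac{1}{32098} + \frac{31895}{-10907 + 17782} = \frac{12040}{16049} + \frac{31895}{6875} = \frac{12040}{16049} + 31895 \cdot \frac{1}{6875} = \frac{12040}{16049} + \frac{6379}{1375} = \frac{10811961}{2006125}$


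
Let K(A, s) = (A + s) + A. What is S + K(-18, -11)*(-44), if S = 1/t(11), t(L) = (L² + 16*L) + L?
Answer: 636945/308 ≈ 2068.0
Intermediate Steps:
K(A, s) = s + 2*A
t(L) = L² + 17*L
S = 1/308 (S = 1/(11*(17 + 11)) = 1/(11*28) = 1/308 ≈ 0.0032468)
S + K(-18, -11)*(-44) = 1/308 + (-11 + 2*(-18))*(-44) = 1/308 + (-11 - 36)*(-44) = 1/308 - 47*(-44) = 1/308 + 2068 = 636945/308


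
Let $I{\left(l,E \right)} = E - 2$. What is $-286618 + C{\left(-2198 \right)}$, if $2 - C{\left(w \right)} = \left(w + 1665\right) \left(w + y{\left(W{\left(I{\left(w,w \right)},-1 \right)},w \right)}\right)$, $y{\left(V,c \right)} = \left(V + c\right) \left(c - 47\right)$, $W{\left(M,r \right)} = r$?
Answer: $2629832265$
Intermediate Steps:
$I{\left(l,E \right)} = -2 + E$
$y{\left(V,c \right)} = \left(-47 + c\right) \left(V + c\right)$ ($y{\left(V,c \right)} = \left(V + c\right) \left(-47 + c\right) = \left(-47 + c\right) \left(V + c\right)$)
$C{\left(w \right)} = 2 - \left(1665 + w\right) \left(47 + w^{2} - 47 w\right)$ ($C{\left(w \right)} = 2 - \left(w + 1665\right) \left(w - \left(-47 - w^{2} + 48 w\right)\right) = 2 - \left(1665 + w\right) \left(w + \left(w^{2} + 47 - 47 w - w\right)\right) = 2 - \left(1665 + w\right) \left(w + \left(47 + w^{2} - 48 w\right)\right) = 2 - \left(1665 + w\right) \left(47 + w^{2} - 47 w\right)$)
$-286618 + C{\left(-2198 \right)} = -286618 - \left(-10447006955 + 7816888072\right) = -286618 - -2630118883 = -286618 + 2630118883 = 2629832265$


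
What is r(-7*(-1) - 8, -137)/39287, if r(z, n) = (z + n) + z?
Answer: -139/39287 ≈ -0.0035381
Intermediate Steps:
r(z, n) = n + 2*z (r(z, n) = (n + z) + z = n + 2*z)
r(-7*(-1) - 8, -137)/39287 = (-137 + 2*(-7*(-1) - 8))/39287 = (-137 + 2*(7 - 8))*(1/39287) = (-137 + 2*(-1))*(1/39287) = (-137 - 2)*(1/39287) = -139*1/39287 = -139/39287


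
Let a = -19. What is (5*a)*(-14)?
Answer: 1330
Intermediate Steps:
(5*a)*(-14) = (5*(-19))*(-14) = -95*(-14) = 1330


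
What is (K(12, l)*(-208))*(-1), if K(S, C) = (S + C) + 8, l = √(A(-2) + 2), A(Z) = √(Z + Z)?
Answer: 4160 + 208*√(2 + 2*I) ≈ 4483.2 + 133.87*I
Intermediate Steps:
A(Z) = √2*√Z (A(Z) = √(2*Z) = √2*√Z)
l = √(2 + 2*I) (l = √(√2*√(-2) + 2) = √(√2*(I*√2) + 2) = √(2*I + 2) = √(2 + 2*I) ≈ 1.5538 + 0.64359*I)
K(S, C) = 8 + C + S (K(S, C) = (C + S) + 8 = 8 + C + S)
(K(12, l)*(-208))*(-1) = ((8 + √(2 + 2*I) + 12)*(-208))*(-1) = ((20 + √(2 + 2*I))*(-208))*(-1) = (-4160 - 208*√(2 + 2*I))*(-1) = 4160 + 208*√(2 + 2*I)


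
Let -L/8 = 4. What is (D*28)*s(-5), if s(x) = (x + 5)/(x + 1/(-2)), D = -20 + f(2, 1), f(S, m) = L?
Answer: 0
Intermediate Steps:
L = -32 (L = -8*4 = -32)
f(S, m) = -32
D = -52 (D = -20 - 32 = -52)
s(x) = (5 + x)/(-½ + x) (s(x) = (5 + x)/(x - ½) = (5 + x)/(-½ + x))
(D*28)*s(-5) = (-52*28)*(2*(5 - 5)/(-1 + 2*(-5))) = -2912*0/(-1 - 10) = -2912*0/(-11) = -2912*(-1)*0/11 = -1456*0 = 0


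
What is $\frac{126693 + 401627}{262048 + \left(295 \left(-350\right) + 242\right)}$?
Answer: $\frac{1651}{497} \approx 3.3219$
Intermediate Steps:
$\frac{126693 + 401627}{262048 + \left(295 \left(-350\right) + 242\right)} = \frac{528320}{262048 + \left(-103250 + 242\right)} = \frac{528320}{262048 - 103008} = \frac{528320}{159040} = 528320 \cdot \frac{1}{159040} = \frac{1651}{497}$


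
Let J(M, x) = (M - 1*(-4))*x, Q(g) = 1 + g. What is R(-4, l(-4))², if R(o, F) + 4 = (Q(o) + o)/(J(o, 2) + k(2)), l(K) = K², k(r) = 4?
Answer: 529/16 ≈ 33.063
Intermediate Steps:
J(M, x) = x*(4 + M) (J(M, x) = (M + 4)*x = (4 + M)*x = x*(4 + M))
R(o, F) = -4 + (1 + 2*o)/(12 + 2*o) (R(o, F) = -4 + ((1 + o) + o)/(2*(4 + o) + 4) = -4 + (1 + 2*o)/((8 + 2*o) + 4) = -4 + (1 + 2*o)/(12 + 2*o))
R(-4, l(-4))² = ((-47 - 6*(-4))/(2*(6 - 4)))² = ((½)*(-47 + 24)/2)² = ((½)*(½)*(-23))² = (-23/4)² = 529/16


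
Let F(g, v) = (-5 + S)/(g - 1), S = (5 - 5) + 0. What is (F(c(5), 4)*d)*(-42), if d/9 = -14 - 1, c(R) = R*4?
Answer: -28350/19 ≈ -1492.1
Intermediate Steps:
c(R) = 4*R
S = 0 (S = 0 + 0 = 0)
F(g, v) = -5/(-1 + g) (F(g, v) = (-5 + 0)/(g - 1) = -5/(-1 + g))
d = -135 (d = 9*(-14 - 1) = 9*(-15) = -135)
(F(c(5), 4)*d)*(-42) = (-5/(-1 + 4*5)*(-135))*(-42) = (-5/(-1 + 20)*(-135))*(-42) = (-5/19*(-135))*(-42) = (-5*1/19*(-135))*(-42) = -5/19*(-135)*(-42) = (675/19)*(-42) = -28350/19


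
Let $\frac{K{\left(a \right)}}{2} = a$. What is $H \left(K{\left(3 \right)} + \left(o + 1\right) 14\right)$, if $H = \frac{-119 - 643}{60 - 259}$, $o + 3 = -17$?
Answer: $- \frac{198120}{199} \approx -995.58$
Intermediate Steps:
$o = -20$ ($o = -3 - 17 = -20$)
$K{\left(a \right)} = 2 a$
$H = \frac{762}{199}$ ($H = - \frac{762}{-199} = \left(-762\right) \left(- \frac{1}{199}\right) = \frac{762}{199} \approx 3.8291$)
$H \left(K{\left(3 \right)} + \left(o + 1\right) 14\right) = \frac{762 \left(2 \cdot 3 + \left(-20 + 1\right) 14\right)}{199} = \frac{762 \left(6 - 266\right)}{199} = \frac{762}{199} \left(-260\right) = - \frac{198120}{199}$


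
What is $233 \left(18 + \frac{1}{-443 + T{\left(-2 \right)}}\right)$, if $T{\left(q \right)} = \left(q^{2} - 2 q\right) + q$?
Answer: $\frac{1832545}{437} \approx 4193.5$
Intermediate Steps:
$T{\left(q \right)} = q^{2} - q$
$233 \left(18 + \frac{1}{-443 + T{\left(-2 \right)}}\right) = 233 \left(18 + \frac{1}{-443 - 2 \left(-1 - 2\right)}\right) = 233 \left(18 + \frac{1}{-443 - -6}\right) = 233 \left(18 + \frac{1}{-443 + 6}\right) = 233 \left(18 + \frac{1}{-437}\right) = 233 \left(18 - \frac{1}{437}\right) = 233 \cdot \frac{7865}{437} = \frac{1832545}{437}$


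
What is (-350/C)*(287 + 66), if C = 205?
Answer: -24710/41 ≈ -602.68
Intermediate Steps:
(-350/C)*(287 + 66) = (-350/205)*(287 + 66) = -350*1/205*353 = -70/41*353 = -24710/41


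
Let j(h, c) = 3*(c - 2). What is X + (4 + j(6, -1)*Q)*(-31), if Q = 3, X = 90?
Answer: 803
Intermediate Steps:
j(h, c) = -6 + 3*c (j(h, c) = 3*(-2 + c) = -6 + 3*c)
X + (4 + j(6, -1)*Q)*(-31) = 90 + (4 + (-6 + 3*(-1))*3)*(-31) = 90 + (4 + (-6 - 3)*3)*(-31) = 90 + (4 - 9*3)*(-31) = 90 + (4 - 27)*(-31) = 90 - 23*(-31) = 90 + 713 = 803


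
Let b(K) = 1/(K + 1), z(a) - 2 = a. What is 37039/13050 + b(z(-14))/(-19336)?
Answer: 3939030097/1387841400 ≈ 2.8382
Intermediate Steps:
z(a) = 2 + a
b(K) = 1/(1 + K)
37039/13050 + b(z(-14))/(-19336) = 37039/13050 + 1/((1 + (2 - 14))*(-19336)) = 37039*(1/13050) - 1/19336/(1 - 12) = 37039/13050 - 1/19336/(-11) = 37039/13050 - 1/11*(-1/19336) = 37039/13050 + 1/212696 = 3939030097/1387841400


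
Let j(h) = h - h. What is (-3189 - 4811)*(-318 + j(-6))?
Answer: 2544000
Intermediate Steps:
j(h) = 0
(-3189 - 4811)*(-318 + j(-6)) = (-3189 - 4811)*(-318 + 0) = -8000*(-318) = 2544000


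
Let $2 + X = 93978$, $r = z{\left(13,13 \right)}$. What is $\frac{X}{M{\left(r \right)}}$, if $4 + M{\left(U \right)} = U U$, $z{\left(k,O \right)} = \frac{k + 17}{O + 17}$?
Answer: $- \frac{93976}{3} \approx -31325.0$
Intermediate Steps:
$z{\left(k,O \right)} = \frac{17 + k}{17 + O}$
$r = 1$ ($r = \frac{17 + 13}{17 + 13} = \frac{1}{30} \cdot 30 = 1$)
$M{\left(U \right)} = -4 + U^{2}$ ($M{\left(U \right)} = -4 + U U = -4 + U^{2}$)
$X = 93976$ ($X = -2 + 93978 = 93976$)
$\frac{X}{M{\left(r \right)}} = \frac{93976}{-4 + 1^{2}} = \frac{93976}{-4 + 1} = \frac{93976}{-3} = 93976 \left(- \frac{1}{3}\right) = - \frac{93976}{3}$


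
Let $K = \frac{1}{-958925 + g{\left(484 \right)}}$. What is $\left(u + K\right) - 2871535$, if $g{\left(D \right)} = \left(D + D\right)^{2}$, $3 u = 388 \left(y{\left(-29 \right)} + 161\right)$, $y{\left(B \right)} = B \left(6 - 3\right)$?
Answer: $- \frac{188039642596}{65703} \approx -2.862 \cdot 10^{6}$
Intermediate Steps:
$y{\left(B \right)} = 3 B$ ($y{\left(B \right)} = B 3 = 3 B$)
$u = \frac{28712}{3}$ ($u = \frac{388 \left(3 \left(-29\right) + 161\right)}{3} = \frac{388 \left(-87 + 161\right)}{3} = \frac{388 \cdot 74}{3} = \frac{1}{3} \cdot 28712 = \frac{28712}{3} \approx 9570.7$)
$g{\left(D \right)} = 4 D^{2}$ ($g{\left(D \right)} = \left(2 D\right)^{2} = 4 D^{2}$)
$K = - \frac{1}{21901}$ ($K = \frac{1}{-958925 + 4 \cdot 484^{2}} = \frac{1}{-958925 + 4 \cdot 234256} = \frac{1}{-958925 + 937024} = \frac{1}{-21901} = - \frac{1}{21901} \approx -4.566 \cdot 10^{-5}$)
$\left(u + K\right) - 2871535 = \left(\frac{28712}{3} - \frac{1}{21901}\right) - 2871535 = \frac{628821509}{65703} - 2871535 = - \frac{188039642596}{65703}$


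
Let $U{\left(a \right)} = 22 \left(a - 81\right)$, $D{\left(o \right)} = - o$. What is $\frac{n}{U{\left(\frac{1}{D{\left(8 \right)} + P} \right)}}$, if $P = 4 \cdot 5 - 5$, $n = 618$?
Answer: $- \frac{2163}{6226} \approx -0.34741$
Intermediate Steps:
$P = 15$ ($P = 20 - 5 = 15$)
$U{\left(a \right)} = -1782 + 22 a$ ($U{\left(a \right)} = 22 \left(-81 + a\right) = -1782 + 22 a$)
$\frac{n}{U{\left(\frac{1}{D{\left(8 \right)} + P} \right)}} = \frac{618}{-1782 + \frac{22}{\left(-1\right) 8 + 15}} = \frac{618}{-1782 + \frac{22}{-8 + 15}} = \frac{618}{-1782 + \frac{22}{7}} = \frac{618}{- \frac{12452}{7}} = 618 \left(- \frac{7}{12452}\right) = - \frac{2163}{6226}$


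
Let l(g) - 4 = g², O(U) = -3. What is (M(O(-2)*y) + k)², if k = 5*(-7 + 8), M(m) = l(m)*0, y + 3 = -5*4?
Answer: 25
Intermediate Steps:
y = -23 (y = -3 - 5*4 = -3 - 20 = -23)
l(g) = 4 + g²
M(m) = 0 (M(m) = (4 + m²)*0 = 0)
k = 5 (k = 5*1 = 5)
(M(O(-2)*y) + k)² = (0 + 5)² = 5² = 25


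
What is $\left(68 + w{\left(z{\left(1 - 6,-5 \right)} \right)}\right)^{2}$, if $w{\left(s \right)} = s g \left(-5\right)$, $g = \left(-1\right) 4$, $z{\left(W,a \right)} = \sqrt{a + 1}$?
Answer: $3024 + 5440 i \approx 3024.0 + 5440.0 i$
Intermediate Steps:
$z{\left(W,a \right)} = \sqrt{1 + a}$
$g = -4$
$w{\left(s \right)} = 20 s$ ($w{\left(s \right)} = s \left(-4\right) \left(-5\right) = - 4 s \left(-5\right) = 20 s$)
$\left(68 + w{\left(z{\left(1 - 6,-5 \right)} \right)}\right)^{2} = \left(68 + 20 \sqrt{1 - 5}\right)^{2} = \left(68 + 20 \sqrt{-4}\right)^{2} = \left(68 + 20 \cdot 2 i\right)^{2} = \left(68 + 40 i\right)^{2}$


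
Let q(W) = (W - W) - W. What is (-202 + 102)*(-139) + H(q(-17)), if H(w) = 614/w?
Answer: 236914/17 ≈ 13936.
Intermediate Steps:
q(W) = -W (q(W) = 0 - W = -W)
(-202 + 102)*(-139) + H(q(-17)) = (-202 + 102)*(-139) + 614/((-1*(-17))) = -100*(-139) + 614/17 = 13900 + 614*(1/17) = 13900 + 614/17 = 236914/17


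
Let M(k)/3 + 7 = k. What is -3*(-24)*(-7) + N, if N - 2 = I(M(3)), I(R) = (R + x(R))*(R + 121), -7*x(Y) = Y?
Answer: -11362/7 ≈ -1623.1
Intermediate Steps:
x(Y) = -Y/7
M(k) = -21 + 3*k
I(R) = 6*R*(121 + R)/7 (I(R) = (R - R/7)*(R + 121) = (6*R/7)*(121 + R) = 6*R*(121 + R)/7)
N = -7834/7 (N = 2 + 6*(-21 + 3*3)*(121 + (-21 + 3*3))/7 = 2 + 6*(-21 + 9)*(121 + (-21 + 9))/7 = 2 + (6/7)*(-12)*(121 - 12) = 2 + (6/7)*(-12)*109 = 2 - 7848/7 = -7834/7 ≈ -1119.1)
-3*(-24)*(-7) + N = -3*(-24)*(-7) - 7834/7 = 72*(-7) - 7834/7 = -504 - 7834/7 = -11362/7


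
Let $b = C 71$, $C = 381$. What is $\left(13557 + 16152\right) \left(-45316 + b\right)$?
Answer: $-542634885$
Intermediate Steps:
$b = 27051$ ($b = 381 \cdot 71 = 27051$)
$\left(13557 + 16152\right) \left(-45316 + b\right) = \left(13557 + 16152\right) \left(-45316 + 27051\right) = 29709 \left(-18265\right) = -542634885$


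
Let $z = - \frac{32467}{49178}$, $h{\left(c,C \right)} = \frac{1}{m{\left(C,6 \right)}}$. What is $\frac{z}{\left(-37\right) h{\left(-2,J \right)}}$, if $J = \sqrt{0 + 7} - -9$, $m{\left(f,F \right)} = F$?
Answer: $\frac{97401}{909793} \approx 0.10706$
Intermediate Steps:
$J = 9 + \sqrt{7}$ ($J = \sqrt{7} + 9 = 9 + \sqrt{7} \approx 11.646$)
$h{\left(c,C \right)} = \frac{1}{6}$
$z = - \frac{32467}{49178}$ ($z = \left(-32467\right) \frac{1}{49178} = - \frac{32467}{49178} \approx -0.66019$)
$\frac{z}{\left(-37\right) h{\left(-2,J \right)}} = - \frac{32467}{49178 \left(\left(-37\right) \frac{1}{6}\right)} = - \frac{32467}{49178 \left(- \frac{37}{6}\right)} = \left(- \frac{32467}{49178}\right) \left(- \frac{6}{37}\right) = \frac{97401}{909793}$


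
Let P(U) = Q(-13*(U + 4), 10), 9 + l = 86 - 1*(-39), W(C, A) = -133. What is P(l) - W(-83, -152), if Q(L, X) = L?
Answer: -1427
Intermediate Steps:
l = 116 (l = -9 + (86 - 1*(-39)) = -9 + (86 + 39) = -9 + 125 = 116)
P(U) = -52 - 13*U (P(U) = -13*(U + 4) = -13*(4 + U) = -52 - 13*U)
P(l) - W(-83, -152) = (-52 - 13*116) - 1*(-133) = (-52 - 1508) + 133 = -1560 + 133 = -1427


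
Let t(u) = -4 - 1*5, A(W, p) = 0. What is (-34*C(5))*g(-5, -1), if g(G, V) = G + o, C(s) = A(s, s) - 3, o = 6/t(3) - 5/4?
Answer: -1411/2 ≈ -705.50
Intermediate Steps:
t(u) = -9 (t(u) = -4 - 5 = -9)
o = -23/12 (o = 6/(-9) - 5/4 = 6*(-⅑) - 5*¼ = -⅔ - 5/4 = -23/12 ≈ -1.9167)
C(s) = -3 (C(s) = 0 - 3 = -3)
g(G, V) = -23/12 + G (g(G, V) = G - 23/12 = -23/12 + G)
(-34*C(5))*g(-5, -1) = (-34*(-3))*(-23/12 - 5) = 102*(-83/12) = -1411/2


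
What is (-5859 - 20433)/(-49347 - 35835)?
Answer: 4382/14197 ≈ 0.30866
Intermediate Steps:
(-5859 - 20433)/(-49347 - 35835) = -26292/(-85182) = -26292*(-1/85182) = 4382/14197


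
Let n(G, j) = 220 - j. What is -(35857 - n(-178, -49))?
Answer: -35588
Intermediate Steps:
-(35857 - n(-178, -49)) = -(35857 - (220 - 1*(-49))) = -(35857 - (220 + 49)) = -(35857 - 1*269) = -(35857 - 269) = -1*35588 = -35588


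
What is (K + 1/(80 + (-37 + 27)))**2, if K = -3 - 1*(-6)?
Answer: 44521/4900 ≈ 9.0859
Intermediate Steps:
K = 3 (K = -3 + 6 = 3)
(K + 1/(80 + (-37 + 27)))**2 = (3 + 1/(80 + (-37 + 27)))**2 = (3 + 1/(80 - 10))**2 = (3 + 1/70)**2 = (211/70)**2 = 44521/4900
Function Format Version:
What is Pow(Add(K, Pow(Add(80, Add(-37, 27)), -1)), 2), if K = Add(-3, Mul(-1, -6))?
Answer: Rational(44521, 4900) ≈ 9.0859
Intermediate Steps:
K = 3 (K = Add(-3, 6) = 3)
Pow(Add(K, Pow(Add(80, Add(-37, 27)), -1)), 2) = Pow(Add(3, Pow(Add(80, Add(-37, 27)), -1)), 2) = Pow(Add(3, Pow(Add(80, -10), -1)), 2) = Pow(Add(3, Pow(70, -1)), 2) = Pow(Add(3, Rational(1, 70)), 2) = Pow(Rational(211, 70), 2) = Rational(44521, 4900)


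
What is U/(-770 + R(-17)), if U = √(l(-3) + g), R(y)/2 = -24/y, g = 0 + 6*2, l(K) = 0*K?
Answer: -17*√3/6521 ≈ -0.0045154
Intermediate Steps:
l(K) = 0
g = 12 (g = 0 + 12 = 12)
R(y) = -48/y (R(y) = 2*(-24/y) = -48/y)
U = 2*√3 (U = √(0 + 12) = √12 = 2*√3 ≈ 3.4641)
U/(-770 + R(-17)) = (2*√3)/(-770 - 48/(-17)) = (2*√3)/(-770 - 48*(-1/17)) = (2*√3)/(-770 + 48/17) = (2*√3)/(-13042/17) = -17*√3/6521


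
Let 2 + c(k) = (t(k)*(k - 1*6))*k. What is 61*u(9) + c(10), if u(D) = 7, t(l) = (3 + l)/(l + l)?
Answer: 451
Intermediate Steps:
t(l) = (3 + l)/(2*l) (t(l) = (3 + l)/((2*l)) = (3 + l)*(1/(2*l)) = (3 + l)/(2*l))
c(k) = -2 + (-6 + k)*(3 + k)/2 (c(k) = -2 + (((3 + k)/(2*k))*(k - 1*6))*k = -2 + (((3 + k)/(2*k))*(k - 6))*k = -2 + (((3 + k)/(2*k))*(-6 + k))*k = -2 + ((-6 + k)*(3 + k)/(2*k))*k = -2 + (-6 + k)*(3 + k)/2)
61*u(9) + c(10) = 61*7 + (-11 + (½)*10² - 3/2*10) = 427 + (-11 + (½)*100 - 15) = 427 + (-11 + 50 - 15) = 427 + 24 = 451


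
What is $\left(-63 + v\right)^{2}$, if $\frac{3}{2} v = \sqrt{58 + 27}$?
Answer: $\frac{36061}{9} - 84 \sqrt{85} \approx 3232.3$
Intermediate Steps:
$v = \frac{2 \sqrt{85}}{3}$ ($v = \frac{2 \sqrt{58 + 27}}{3} = \frac{2 \sqrt{85}}{3} \approx 6.1464$)
$\left(-63 + v\right)^{2} = \left(-63 + \frac{2 \sqrt{85}}{3}\right)^{2}$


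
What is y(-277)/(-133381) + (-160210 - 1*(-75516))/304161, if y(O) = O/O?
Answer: -11296874575/40569298341 ≈ -0.27846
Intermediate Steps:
y(O) = 1
y(-277)/(-133381) + (-160210 - 1*(-75516))/304161 = 1/(-133381) + (-160210 - 1*(-75516))/304161 = 1*(-1/133381) + (-160210 + 75516)*(1/304161) = -1/133381 - 84694*1/304161 = -1/133381 - 84694/304161 = -11296874575/40569298341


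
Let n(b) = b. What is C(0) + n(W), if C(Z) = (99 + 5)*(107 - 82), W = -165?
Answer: 2435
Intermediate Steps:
C(Z) = 2600 (C(Z) = 104*25 = 2600)
C(0) + n(W) = 2600 - 165 = 2435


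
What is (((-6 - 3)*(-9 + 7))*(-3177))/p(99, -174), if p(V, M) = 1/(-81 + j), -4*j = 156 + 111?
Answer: 16898463/2 ≈ 8.4492e+6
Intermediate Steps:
j = -267/4 (j = -(156 + 111)/4 = -¼*267 = -267/4 ≈ -66.750)
p(V, M) = -4/591 (p(V, M) = 1/(-81 - 267/4) = 1/(-591/4) = -4/591)
(((-6 - 3)*(-9 + 7))*(-3177))/p(99, -174) = (((-6 - 3)*(-9 + 7))*(-3177))/(-4/591) = (-9*(-2)*(-3177))*(-591/4) = (18*(-3177))*(-591/4) = -57186*(-591/4) = 16898463/2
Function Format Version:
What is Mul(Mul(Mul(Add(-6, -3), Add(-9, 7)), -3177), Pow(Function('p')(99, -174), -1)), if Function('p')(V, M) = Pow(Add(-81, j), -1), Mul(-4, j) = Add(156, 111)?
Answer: Rational(16898463, 2) ≈ 8.4492e+6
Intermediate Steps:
j = Rational(-267, 4) (j = Mul(Rational(-1, 4), Add(156, 111)) = Mul(Rational(-1, 4), 267) = Rational(-267, 4) ≈ -66.750)
Function('p')(V, M) = Rational(-4, 591) (Function('p')(V, M) = Pow(Add(-81, Rational(-267, 4)), -1) = Pow(Rational(-591, 4), -1) = Rational(-4, 591))
Mul(Mul(Mul(Add(-6, -3), Add(-9, 7)), -3177), Pow(Function('p')(99, -174), -1)) = Mul(Mul(Mul(Add(-6, -3), Add(-9, 7)), -3177), Pow(Rational(-4, 591), -1)) = Mul(Mul(Mul(-9, -2), -3177), Rational(-591, 4)) = Mul(Mul(18, -3177), Rational(-591, 4)) = Mul(-57186, Rational(-591, 4)) = Rational(16898463, 2)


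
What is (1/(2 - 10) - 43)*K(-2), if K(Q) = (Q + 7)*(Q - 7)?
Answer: 15525/8 ≈ 1940.6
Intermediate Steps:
K(Q) = (-7 + Q)*(7 + Q) (K(Q) = (7 + Q)*(-7 + Q) = (-7 + Q)*(7 + Q))
(1/(2 - 10) - 43)*K(-2) = (1/(2 - 10) - 43)*(-49 + (-2)²) = (1/(-8) - 43)*(-49 + 4) = (-⅛ - 43)*(-45) = -345/8*(-45) = 15525/8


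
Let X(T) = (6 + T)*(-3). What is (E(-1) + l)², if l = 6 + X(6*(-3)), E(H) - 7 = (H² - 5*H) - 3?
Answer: 2704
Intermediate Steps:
X(T) = -18 - 3*T
E(H) = 4 + H² - 5*H (E(H) = 7 + ((H² - 5*H) - 3) = 7 + (-3 + H² - 5*H) = 4 + H² - 5*H)
l = 42 (l = 6 + (-18 - 18*(-3)) = 6 + (-18 - 3*(-18)) = 6 + (-18 + 54) = 6 + 36 = 42)
(E(-1) + l)² = ((4 + (-1)² - 5*(-1)) + 42)² = ((4 + 1 + 5) + 42)² = (10 + 42)² = 52² = 2704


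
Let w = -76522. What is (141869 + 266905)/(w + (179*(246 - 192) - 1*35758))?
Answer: -204387/51307 ≈ -3.9836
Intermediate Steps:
(141869 + 266905)/(w + (179*(246 - 192) - 1*35758)) = (141869 + 266905)/(-76522 + (179*(246 - 192) - 1*35758)) = 408774/(-76522 + (179*54 - 35758)) = 408774/(-76522 + (9666 - 35758)) = 408774/(-76522 - 26092) = 408774/(-102614) = 408774*(-1/102614) = -204387/51307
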